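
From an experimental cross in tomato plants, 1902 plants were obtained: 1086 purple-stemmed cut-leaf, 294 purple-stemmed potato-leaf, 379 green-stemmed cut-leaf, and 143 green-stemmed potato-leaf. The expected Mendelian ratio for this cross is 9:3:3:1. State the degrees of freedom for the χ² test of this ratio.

A goodness-of-fit test with 4 phenotype classes has df = 4 − 1 = 3.

3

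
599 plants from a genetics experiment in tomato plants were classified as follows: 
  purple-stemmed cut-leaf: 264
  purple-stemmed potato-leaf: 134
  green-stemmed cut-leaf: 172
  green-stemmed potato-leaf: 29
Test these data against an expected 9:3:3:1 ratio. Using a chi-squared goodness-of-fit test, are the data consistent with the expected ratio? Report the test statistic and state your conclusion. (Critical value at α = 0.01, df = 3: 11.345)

The 9:3:3:1 ratio has 16 parts, so with N = 599 the expected counts are:
  purple-stemmed cut-leaf: 599 × 9/16 = 336.9375
  purple-stemmed potato-leaf: 599 × 3/16 = 112.3125
  green-stemmed cut-leaf: 599 × 3/16 = 112.3125
  green-stemmed potato-leaf: 599 × 1/16 = 37.4375
χ² = Σ (O − E)² / E
  purple-stemmed cut-leaf: (264 − 336.9375)² / 336.9375 = 15.7889
  purple-stemmed potato-leaf: (134 − 112.3125)² / 112.3125 = 4.1878
  green-stemmed cut-leaf: (172 − 112.3125)² / 112.3125 = 31.7204
  green-stemmed potato-leaf: (29 − 37.4375)² / 37.4375 = 1.9016
χ² = 15.7889 + 4.1878 + 31.7204 + 1.9016 = 53.5987 ≈ 53.599
Degrees of freedom = 4 − 1 = 3; critical value at α = 0.01 is 11.345.
Since 53.599 > 11.345, we reject the null hypothesis — the data do not fit the 9:3:3:1 ratio.

53.599; not consistent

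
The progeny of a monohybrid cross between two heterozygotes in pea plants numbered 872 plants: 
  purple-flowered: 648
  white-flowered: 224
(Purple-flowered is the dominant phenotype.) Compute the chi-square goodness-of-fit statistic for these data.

For a monohybrid cross between heterozygotes with complete dominance, the expected phenotypic ratio is 3:1.
Under the 3:1 hypothesis (Σ ratio = 4, N = 872):
  purple-flowered: 872 × 3/4 = 654
  white-flowered: 872 × 1/4 = 218
χ² = Σ (O − E)² / E
  purple-flowered: (648 − 654)² / 654 = 0.0550
  white-flowered: (224 − 218)² / 218 = 0.1651
χ² = 0.0550 + 0.1651 = 0.2201 ≈ 0.220

0.220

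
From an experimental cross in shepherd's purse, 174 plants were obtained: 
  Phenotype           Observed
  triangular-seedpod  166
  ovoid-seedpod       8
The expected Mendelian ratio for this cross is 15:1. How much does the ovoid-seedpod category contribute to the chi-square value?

Expected counts for N = 174 under a 15:1 ratio (total parts = 16):
  triangular-seedpod: 174 × 15/16 = 163.125
  ovoid-seedpod: 174 × 1/16 = 10.875
Contribution of ovoid-seedpod: (8 − 10.875)² / 10.875 = 0.7601

0.760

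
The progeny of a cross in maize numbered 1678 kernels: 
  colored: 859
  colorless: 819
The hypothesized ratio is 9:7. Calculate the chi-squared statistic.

Expected counts for N = 1678 under a 9:7 ratio (total parts = 16):
  colored: 1678 × 9/16 = 943.875
  colorless: 1678 × 7/16 = 734.125
χ² = Σ (O − E)² / E
  colored: (859 − 943.875)² / 943.875 = 7.6321
  colorless: (819 − 734.125)² / 734.125 = 9.8127
χ² = 7.6321 + 9.8127 = 17.4448 ≈ 17.445

17.445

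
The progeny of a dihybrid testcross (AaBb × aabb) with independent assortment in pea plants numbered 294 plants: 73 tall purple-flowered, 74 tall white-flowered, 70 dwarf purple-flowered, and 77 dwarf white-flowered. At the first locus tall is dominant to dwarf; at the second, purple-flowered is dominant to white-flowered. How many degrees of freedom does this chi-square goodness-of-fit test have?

A dihybrid testcross with independent assortment gives a 1:1:1:1 ratio.
A goodness-of-fit test with 4 phenotype classes has df = 4 − 1 = 3.

3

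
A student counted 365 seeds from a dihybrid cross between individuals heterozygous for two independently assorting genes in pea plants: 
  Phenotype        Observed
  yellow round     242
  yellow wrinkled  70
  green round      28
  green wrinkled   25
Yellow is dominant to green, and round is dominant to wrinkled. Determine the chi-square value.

30.694

A dihybrid F₂ with independent assortment and complete dominance at both loci gives a 9:3:3:1 phenotypic ratio.
The 9:3:3:1 ratio has 16 parts, so with N = 365 the expected counts are:
  yellow round: 365 × 9/16 = 205.3125
  yellow wrinkled: 365 × 3/16 = 68.4375
  green round: 365 × 3/16 = 68.4375
  green wrinkled: 365 × 1/16 = 22.8125
χ² = Σ (O − E)² / E
  yellow round: (242 − 205.3125)² / 205.3125 = 6.5557
  yellow wrinkled: (70 − 68.4375)² / 68.4375 = 0.0357
  green round: (28 − 68.4375)² / 68.4375 = 23.8932
  green wrinkled: (25 − 22.8125)² / 22.8125 = 0.2098
χ² = 6.5557 + 0.0357 + 23.8932 + 0.2098 = 30.6944 ≈ 30.694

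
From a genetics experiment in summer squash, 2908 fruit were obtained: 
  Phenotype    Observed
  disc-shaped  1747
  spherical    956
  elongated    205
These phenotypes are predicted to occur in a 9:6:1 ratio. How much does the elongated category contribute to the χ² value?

Total ratio parts = 16. Expected numbers out of 2908:
  disc-shaped: 2908 × 9/16 = 1635.75
  spherical: 2908 × 6/16 = 1090.5
  elongated: 2908 × 1/16 = 181.75
Contribution of elongated: (205 − 181.75)² / 181.75 = 2.9742

2.974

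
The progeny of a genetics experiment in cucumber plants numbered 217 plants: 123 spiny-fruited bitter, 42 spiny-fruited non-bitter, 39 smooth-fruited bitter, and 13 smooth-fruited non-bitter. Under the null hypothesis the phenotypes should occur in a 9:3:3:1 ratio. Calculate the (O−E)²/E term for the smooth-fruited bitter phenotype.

Under the 9:3:3:1 hypothesis (Σ ratio = 16, N = 217):
  spiny-fruited bitter: 217 × 9/16 = 122.0625
  spiny-fruited non-bitter: 217 × 3/16 = 40.6875
  smooth-fruited bitter: 217 × 3/16 = 40.6875
  smooth-fruited non-bitter: 217 × 1/16 = 13.5625
Contribution of smooth-fruited bitter: (39 − 40.6875)² / 40.6875 = 0.0700

0.070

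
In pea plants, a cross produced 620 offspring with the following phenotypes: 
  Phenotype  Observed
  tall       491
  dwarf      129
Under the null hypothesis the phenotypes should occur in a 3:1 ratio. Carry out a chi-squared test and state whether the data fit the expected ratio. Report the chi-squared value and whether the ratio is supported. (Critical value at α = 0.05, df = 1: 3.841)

Under the 3:1 hypothesis (Σ ratio = 4, N = 620):
  tall: 620 × 3/4 = 465
  dwarf: 620 × 1/4 = 155
χ² = Σ (O − E)² / E
  tall: (491 − 465)² / 465 = 1.4538
  dwarf: (129 − 155)² / 155 = 4.3613
χ² = 1.4538 + 4.3613 = 5.8151 ≈ 5.815
Degrees of freedom = 2 − 1 = 1; critical value at α = 0.05 is 3.841.
Since 5.815 > 3.841, we reject the null hypothesis — the data do not fit the 3:1 ratio.

5.815; not consistent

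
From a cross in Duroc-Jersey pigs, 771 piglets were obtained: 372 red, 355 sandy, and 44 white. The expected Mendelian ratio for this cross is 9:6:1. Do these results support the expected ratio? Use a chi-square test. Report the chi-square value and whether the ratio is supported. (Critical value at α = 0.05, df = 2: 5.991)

Under the 9:6:1 hypothesis (Σ ratio = 16, N = 771):
  red: 771 × 9/16 = 433.6875
  sandy: 771 × 6/16 = 289.125
  white: 771 × 1/16 = 48.1875
χ² = Σ (O − E)² / E
  red: (372 − 433.6875)² / 433.6875 = 8.7744
  sandy: (355 − 289.125)² / 289.125 = 15.0091
  white: (44 − 48.1875)² / 48.1875 = 0.3639
χ² = 8.7744 + 15.0091 + 0.3639 = 24.1474 ≈ 24.147
Degrees of freedom = 3 − 1 = 2; critical value at α = 0.05 is 5.991.
Since 24.147 > 5.991, we reject the null hypothesis — the data do not fit the 9:6:1 ratio.

24.147; not consistent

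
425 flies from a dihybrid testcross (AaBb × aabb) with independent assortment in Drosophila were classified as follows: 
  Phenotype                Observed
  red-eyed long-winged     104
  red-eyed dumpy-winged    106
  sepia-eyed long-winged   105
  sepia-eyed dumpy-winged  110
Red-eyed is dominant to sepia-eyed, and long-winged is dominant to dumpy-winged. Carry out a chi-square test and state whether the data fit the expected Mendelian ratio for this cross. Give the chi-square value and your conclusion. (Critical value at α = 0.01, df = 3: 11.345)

A dihybrid testcross with independent assortment gives a 1:1:1:1 ratio.
The 1:1:1:1 ratio has 4 parts, so with N = 425 the expected counts are:
  red-eyed long-winged: 425 × 1/4 = 106.25
  red-eyed dumpy-winged: 425 × 1/4 = 106.25
  sepia-eyed long-winged: 425 × 1/4 = 106.25
  sepia-eyed dumpy-winged: 425 × 1/4 = 106.25
χ² = Σ (O − E)² / E
  red-eyed long-winged: (104 − 106.25)² / 106.25 = 0.0476
  red-eyed dumpy-winged: (106 − 106.25)² / 106.25 = 0.0006
  sepia-eyed long-winged: (105 − 106.25)² / 106.25 = 0.0147
  sepia-eyed dumpy-winged: (110 − 106.25)² / 106.25 = 0.1324
χ² = 0.0476 + 0.0006 + 0.0147 + 0.1324 = 0.1953 ≈ 0.195
Degrees of freedom = 4 − 1 = 3; critical value at α = 0.01 is 11.345.
Since 0.195 < 11.345, we fail to reject the null hypothesis — the data are consistent with the 1:1:1:1 ratio.

0.195; consistent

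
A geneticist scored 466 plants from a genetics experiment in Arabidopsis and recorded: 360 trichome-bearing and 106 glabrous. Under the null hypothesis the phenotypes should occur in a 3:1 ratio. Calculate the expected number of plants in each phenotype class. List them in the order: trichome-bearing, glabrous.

Total ratio parts = 4. Expected numbers out of 466:
  trichome-bearing: 466 × 3/4 = 349.5
  glabrous: 466 × 1/4 = 116.5

349.5, 116.5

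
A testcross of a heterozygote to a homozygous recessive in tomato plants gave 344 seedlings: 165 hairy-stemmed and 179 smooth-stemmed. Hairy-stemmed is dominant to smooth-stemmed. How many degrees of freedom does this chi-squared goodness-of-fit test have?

1

A testcross of a heterozygote (Aa × aa) gives a 1:1 phenotypic ratio.
A goodness-of-fit test with 2 phenotype classes has df = 2 − 1 = 1.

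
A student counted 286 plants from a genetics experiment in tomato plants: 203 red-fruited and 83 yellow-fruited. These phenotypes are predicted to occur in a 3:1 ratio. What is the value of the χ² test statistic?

Expected counts for N = 286 under a 3:1 ratio (total parts = 4):
  red-fruited: 286 × 3/4 = 214.5
  yellow-fruited: 286 × 1/4 = 71.5
χ² = Σ (O − E)² / E
  red-fruited: (203 − 214.5)² / 214.5 = 0.6166
  yellow-fruited: (83 − 71.5)² / 71.5 = 1.8497
χ² = 0.6166 + 1.8497 = 2.4663 ≈ 2.466

2.466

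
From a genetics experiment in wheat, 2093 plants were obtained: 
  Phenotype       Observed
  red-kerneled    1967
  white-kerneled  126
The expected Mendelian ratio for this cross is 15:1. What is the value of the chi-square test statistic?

Total ratio parts = 16. Expected numbers out of 2093:
  red-kerneled: 2093 × 15/16 = 1962.1875
  white-kerneled: 2093 × 1/16 = 130.8125
χ² = Σ (O − E)² / E
  red-kerneled: (1967 − 1962.1875)² / 1962.1875 = 0.0118
  white-kerneled: (126 − 130.8125)² / 130.8125 = 0.1770
χ² = 0.0118 + 0.1770 = 0.1888 ≈ 0.189

0.189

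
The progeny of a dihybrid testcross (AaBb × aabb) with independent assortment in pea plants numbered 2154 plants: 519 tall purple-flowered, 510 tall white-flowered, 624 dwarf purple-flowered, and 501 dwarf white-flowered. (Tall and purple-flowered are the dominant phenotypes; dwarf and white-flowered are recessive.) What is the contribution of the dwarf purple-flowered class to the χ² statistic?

13.575

A dihybrid testcross with independent assortment gives a 1:1:1:1 ratio.
Under the 1:1:1:1 hypothesis (Σ ratio = 4, N = 2154):
  tall purple-flowered: 2154 × 1/4 = 538.5
  tall white-flowered: 2154 × 1/4 = 538.5
  dwarf purple-flowered: 2154 × 1/4 = 538.5
  dwarf white-flowered: 2154 × 1/4 = 538.5
Contribution of dwarf purple-flowered: (624 − 538.5)² / 538.5 = 13.5752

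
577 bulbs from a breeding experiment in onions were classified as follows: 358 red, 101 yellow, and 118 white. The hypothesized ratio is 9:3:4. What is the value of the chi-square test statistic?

Expected counts for N = 577 under a 9:3:4 ratio (total parts = 16):
  red: 577 × 9/16 = 324.5625
  yellow: 577 × 3/16 = 108.1875
  white: 577 × 4/16 = 144.25
χ² = Σ (O − E)² / E
  red: (358 − 324.5625)² / 324.5625 = 3.4448
  yellow: (101 − 108.1875)² / 108.1875 = 0.4775
  white: (118 − 144.25)² / 144.25 = 4.7769
χ² = 3.4448 + 0.4775 + 4.7769 = 8.6992 ≈ 8.699

8.699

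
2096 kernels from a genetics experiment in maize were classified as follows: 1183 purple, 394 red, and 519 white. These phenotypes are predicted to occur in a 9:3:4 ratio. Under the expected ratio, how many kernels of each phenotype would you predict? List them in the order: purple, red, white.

The 9:3:4 ratio has 16 parts, so with N = 2096 the expected counts are:
  purple: 2096 × 9/16 = 1179
  red: 2096 × 3/16 = 393
  white: 2096 × 4/16 = 524

1179, 393, 524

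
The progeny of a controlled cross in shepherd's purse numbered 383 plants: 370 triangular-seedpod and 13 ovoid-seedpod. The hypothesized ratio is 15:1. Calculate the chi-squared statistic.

5.331

The 15:1 ratio has 16 parts, so with N = 383 the expected counts are:
  triangular-seedpod: 383 × 15/16 = 359.0625
  ovoid-seedpod: 383 × 1/16 = 23.9375
χ² = Σ (O − E)² / E
  triangular-seedpod: (370 − 359.0625)² / 359.0625 = 0.3332
  ovoid-seedpod: (13 − 23.9375)² / 23.9375 = 4.9976
χ² = 0.3332 + 4.9976 = 5.3308 ≈ 5.331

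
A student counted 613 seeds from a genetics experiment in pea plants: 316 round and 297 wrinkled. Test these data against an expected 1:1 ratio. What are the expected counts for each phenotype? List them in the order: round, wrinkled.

Expected counts for N = 613 under a 1:1 ratio (total parts = 2):
  round: 613 × 1/2 = 306.5
  wrinkled: 613 × 1/2 = 306.5

306.5, 306.5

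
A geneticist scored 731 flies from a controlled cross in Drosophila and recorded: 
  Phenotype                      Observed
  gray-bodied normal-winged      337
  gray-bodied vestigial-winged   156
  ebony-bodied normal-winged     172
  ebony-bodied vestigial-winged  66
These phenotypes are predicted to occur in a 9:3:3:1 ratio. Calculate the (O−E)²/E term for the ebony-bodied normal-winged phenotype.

8.906

The 9:3:3:1 ratio has 16 parts, so with N = 731 the expected counts are:
  gray-bodied normal-winged: 731 × 9/16 = 411.1875
  gray-bodied vestigial-winged: 731 × 3/16 = 137.0625
  ebony-bodied normal-winged: 731 × 3/16 = 137.0625
  ebony-bodied vestigial-winged: 731 × 1/16 = 45.6875
Contribution of ebony-bodied normal-winged: (172 − 137.0625)² / 137.0625 = 8.9056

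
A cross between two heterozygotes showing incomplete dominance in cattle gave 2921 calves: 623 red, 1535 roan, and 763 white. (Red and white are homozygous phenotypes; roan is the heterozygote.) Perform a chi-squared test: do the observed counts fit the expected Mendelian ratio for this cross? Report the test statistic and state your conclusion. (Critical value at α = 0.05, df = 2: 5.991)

With incomplete dominance, a heterozygote × heterozygote cross gives a 1:2:1 phenotypic ratio.
Expected counts for N = 2921 under a 1:2:1 ratio (total parts = 4):
  red: 2921 × 1/4 = 730.25
  roan: 2921 × 2/4 = 1460.5
  white: 2921 × 1/4 = 730.25
χ² = Σ (O − E)² / E
  red: (623 − 730.25)² / 730.25 = 15.7515
  roan: (1535 − 1460.5)² / 1460.5 = 3.8002
  white: (763 − 730.25)² / 730.25 = 1.4688
χ² = 15.7515 + 3.8002 + 1.4688 = 21.0205 ≈ 21.021
Degrees of freedom = 3 − 1 = 2; critical value at α = 0.05 is 5.991.
Since 21.021 > 5.991, we reject the null hypothesis — the data do not fit the 1:2:1 ratio.

21.021; not consistent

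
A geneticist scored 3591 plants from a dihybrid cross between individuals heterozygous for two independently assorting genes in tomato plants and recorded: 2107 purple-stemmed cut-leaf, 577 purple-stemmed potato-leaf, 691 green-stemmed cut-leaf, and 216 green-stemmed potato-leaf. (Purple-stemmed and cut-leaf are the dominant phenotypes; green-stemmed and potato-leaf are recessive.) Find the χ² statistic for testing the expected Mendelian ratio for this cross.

18.311

A dihybrid F₂ with independent assortment and complete dominance at both loci gives a 9:3:3:1 phenotypic ratio.
Expected counts for N = 3591 under a 9:3:3:1 ratio (total parts = 16):
  purple-stemmed cut-leaf: 3591 × 9/16 = 2019.9375
  purple-stemmed potato-leaf: 3591 × 3/16 = 673.3125
  green-stemmed cut-leaf: 3591 × 3/16 = 673.3125
  green-stemmed potato-leaf: 3591 × 1/16 = 224.4375
χ² = Σ (O − E)² / E
  purple-stemmed cut-leaf: (2107 − 2019.9375)² / 2019.9375 = 3.7525
  purple-stemmed potato-leaf: (577 − 673.3125)² / 673.3125 = 13.7768
  green-stemmed cut-leaf: (691 − 673.3125)² / 673.3125 = 0.4646
  green-stemmed potato-leaf: (216 − 224.4375)² / 224.4375 = 0.3172
χ² = 3.7525 + 13.7768 + 0.4646 + 0.3172 = 18.3111 ≈ 18.311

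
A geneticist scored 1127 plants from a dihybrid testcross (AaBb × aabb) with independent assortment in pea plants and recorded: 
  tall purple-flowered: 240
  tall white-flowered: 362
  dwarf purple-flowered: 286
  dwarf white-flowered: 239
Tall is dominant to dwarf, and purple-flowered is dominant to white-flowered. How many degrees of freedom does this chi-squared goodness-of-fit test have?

A dihybrid testcross with independent assortment gives a 1:1:1:1 ratio.
A goodness-of-fit test with 4 phenotype classes has df = 4 − 1 = 3.

3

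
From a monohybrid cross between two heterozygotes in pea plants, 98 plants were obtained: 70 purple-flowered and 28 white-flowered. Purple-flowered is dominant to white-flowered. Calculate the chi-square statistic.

For a monohybrid cross between heterozygotes with complete dominance, the expected phenotypic ratio is 3:1.
Total ratio parts = 4. Expected numbers out of 98:
  purple-flowered: 98 × 3/4 = 73.5
  white-flowered: 98 × 1/4 = 24.5
χ² = Σ (O − E)² / E
  purple-flowered: (70 − 73.5)² / 73.5 = 0.1667
  white-flowered: (28 − 24.5)² / 24.5 = 0.5000
χ² = 0.1667 + 0.5000 = 0.6667 ≈ 0.667

0.667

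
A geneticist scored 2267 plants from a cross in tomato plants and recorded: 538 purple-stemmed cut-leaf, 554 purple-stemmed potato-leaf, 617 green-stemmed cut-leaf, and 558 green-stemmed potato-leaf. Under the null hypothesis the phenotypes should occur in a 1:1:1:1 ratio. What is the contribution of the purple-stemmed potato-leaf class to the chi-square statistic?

0.287

The 1:1:1:1 ratio has 4 parts, so with N = 2267 the expected counts are:
  purple-stemmed cut-leaf: 2267 × 1/4 = 566.75
  purple-stemmed potato-leaf: 2267 × 1/4 = 566.75
  green-stemmed cut-leaf: 2267 × 1/4 = 566.75
  green-stemmed potato-leaf: 2267 × 1/4 = 566.75
Contribution of purple-stemmed potato-leaf: (554 − 566.75)² / 566.75 = 0.2868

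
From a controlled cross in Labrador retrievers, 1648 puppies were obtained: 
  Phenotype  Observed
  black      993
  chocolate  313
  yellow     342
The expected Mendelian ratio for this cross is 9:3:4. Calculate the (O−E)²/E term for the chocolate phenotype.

Under the 9:3:4 hypothesis (Σ ratio = 16, N = 1648):
  black: 1648 × 9/16 = 927
  chocolate: 1648 × 3/16 = 309
  yellow: 1648 × 4/16 = 412
Contribution of chocolate: (313 − 309)² / 309 = 0.0518

0.052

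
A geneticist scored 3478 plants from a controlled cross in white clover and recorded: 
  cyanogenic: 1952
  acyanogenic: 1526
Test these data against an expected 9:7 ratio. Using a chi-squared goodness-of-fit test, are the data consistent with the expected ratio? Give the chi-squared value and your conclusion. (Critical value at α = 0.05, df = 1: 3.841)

Under the 9:7 hypothesis (Σ ratio = 16, N = 3478):
  cyanogenic: 3478 × 9/16 = 1956.375
  acyanogenic: 3478 × 7/16 = 1521.625
χ² = Σ (O − E)² / E
  cyanogenic: (1952 − 1956.375)² / 1956.375 = 0.0098
  acyanogenic: (1526 − 1521.625)² / 1521.625 = 0.0126
χ² = 0.0098 + 0.0126 = 0.0224 ≈ 0.022
Degrees of freedom = 2 − 1 = 1; critical value at α = 0.05 is 3.841.
Since 0.022 < 3.841, we fail to reject the null hypothesis — the data are consistent with the 9:7 ratio.

0.022; consistent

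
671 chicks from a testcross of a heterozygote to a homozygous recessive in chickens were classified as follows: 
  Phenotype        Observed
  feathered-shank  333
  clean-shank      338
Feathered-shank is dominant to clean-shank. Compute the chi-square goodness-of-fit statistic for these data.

A testcross of a heterozygote (Aa × aa) gives a 1:1 phenotypic ratio.
Total ratio parts = 2. Expected numbers out of 671:
  feathered-shank: 671 × 1/2 = 335.5
  clean-shank: 671 × 1/2 = 335.5
χ² = Σ (O − E)² / E
  feathered-shank: (333 − 335.5)² / 335.5 = 0.0186
  clean-shank: (338 − 335.5)² / 335.5 = 0.0186
χ² = 0.0186 + 0.0186 = 0.0372 ≈ 0.037

0.037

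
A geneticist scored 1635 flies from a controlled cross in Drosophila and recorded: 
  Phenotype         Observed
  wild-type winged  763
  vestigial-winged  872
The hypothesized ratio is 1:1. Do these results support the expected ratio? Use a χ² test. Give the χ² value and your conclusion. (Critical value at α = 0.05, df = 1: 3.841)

7.267; not consistent

Total ratio parts = 2. Expected numbers out of 1635:
  wild-type winged: 1635 × 1/2 = 817.5
  vestigial-winged: 1635 × 1/2 = 817.5
χ² = Σ (O − E)² / E
  wild-type winged: (763 − 817.5)² / 817.5 = 3.6333
  vestigial-winged: (872 − 817.5)² / 817.5 = 3.6333
χ² = 3.6333 + 3.6333 = 7.2666 ≈ 7.267
Degrees of freedom = 2 − 1 = 1; critical value at α = 0.05 is 3.841.
Since 7.267 > 3.841, we reject the null hypothesis — the data do not fit the 1:1 ratio.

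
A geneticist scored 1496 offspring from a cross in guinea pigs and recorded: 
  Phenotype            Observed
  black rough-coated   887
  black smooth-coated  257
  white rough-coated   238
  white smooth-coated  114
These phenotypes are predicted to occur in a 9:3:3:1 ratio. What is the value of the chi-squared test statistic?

15.363

The 9:3:3:1 ratio has 16 parts, so with N = 1496 the expected counts are:
  black rough-coated: 1496 × 9/16 = 841.5
  black smooth-coated: 1496 × 3/16 = 280.5
  white rough-coated: 1496 × 3/16 = 280.5
  white smooth-coated: 1496 × 1/16 = 93.5
χ² = Σ (O − E)² / E
  black rough-coated: (887 − 841.5)² / 841.5 = 2.4602
  black smooth-coated: (257 − 280.5)² / 280.5 = 1.9688
  white rough-coated: (238 − 280.5)² / 280.5 = 6.4394
  white smooth-coated: (114 − 93.5)² / 93.5 = 4.4947
χ² = 2.4602 + 1.9688 + 6.4394 + 4.4947 = 15.3631 ≈ 15.363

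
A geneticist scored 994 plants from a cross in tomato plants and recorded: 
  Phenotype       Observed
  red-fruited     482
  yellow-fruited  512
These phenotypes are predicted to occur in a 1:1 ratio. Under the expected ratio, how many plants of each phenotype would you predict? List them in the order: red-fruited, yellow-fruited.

497, 497

Total ratio parts = 2. Expected numbers out of 994:
  red-fruited: 994 × 1/2 = 497
  yellow-fruited: 994 × 1/2 = 497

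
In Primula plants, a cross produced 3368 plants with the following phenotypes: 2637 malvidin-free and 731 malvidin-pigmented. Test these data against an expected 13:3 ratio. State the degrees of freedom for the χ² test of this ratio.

1

A goodness-of-fit test with 2 phenotype classes has df = 2 − 1 = 1.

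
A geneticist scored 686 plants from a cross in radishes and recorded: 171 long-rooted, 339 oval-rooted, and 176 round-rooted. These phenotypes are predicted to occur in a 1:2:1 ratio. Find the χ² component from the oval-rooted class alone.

Total ratio parts = 4. Expected numbers out of 686:
  long-rooted: 686 × 1/4 = 171.5
  oval-rooted: 686 × 2/4 = 343
  round-rooted: 686 × 1/4 = 171.5
Contribution of oval-rooted: (339 − 343)² / 343 = 0.0466

0.047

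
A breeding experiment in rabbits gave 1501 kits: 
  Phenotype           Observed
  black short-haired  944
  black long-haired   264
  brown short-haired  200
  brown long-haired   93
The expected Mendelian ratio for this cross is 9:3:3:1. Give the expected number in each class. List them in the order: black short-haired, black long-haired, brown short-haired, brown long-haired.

Expected counts for N = 1501 under a 9:3:3:1 ratio (total parts = 16):
  black short-haired: 1501 × 9/16 = 844.3125
  black long-haired: 1501 × 3/16 = 281.4375
  brown short-haired: 1501 × 3/16 = 281.4375
  brown long-haired: 1501 × 1/16 = 93.8125

844.3125, 281.4375, 281.4375, 93.8125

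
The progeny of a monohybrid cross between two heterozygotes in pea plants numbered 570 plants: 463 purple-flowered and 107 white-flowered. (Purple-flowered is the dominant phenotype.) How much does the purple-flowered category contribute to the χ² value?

For a monohybrid cross between heterozygotes with complete dominance, the expected phenotypic ratio is 3:1.
Under the 3:1 hypothesis (Σ ratio = 4, N = 570):
  purple-flowered: 570 × 3/4 = 427.5
  white-flowered: 570 × 1/4 = 142.5
Contribution of purple-flowered: (463 − 427.5)² / 427.5 = 2.9480

2.948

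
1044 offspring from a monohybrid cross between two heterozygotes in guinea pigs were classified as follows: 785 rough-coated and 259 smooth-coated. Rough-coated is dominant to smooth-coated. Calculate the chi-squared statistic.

0.020

For a monohybrid cross between heterozygotes with complete dominance, the expected phenotypic ratio is 3:1.
Total ratio parts = 4. Expected numbers out of 1044:
  rough-coated: 1044 × 3/4 = 783
  smooth-coated: 1044 × 1/4 = 261
χ² = Σ (O − E)² / E
  rough-coated: (785 − 783)² / 783 = 0.0051
  smooth-coated: (259 − 261)² / 261 = 0.0153
χ² = 0.0051 + 0.0153 = 0.0204 ≈ 0.020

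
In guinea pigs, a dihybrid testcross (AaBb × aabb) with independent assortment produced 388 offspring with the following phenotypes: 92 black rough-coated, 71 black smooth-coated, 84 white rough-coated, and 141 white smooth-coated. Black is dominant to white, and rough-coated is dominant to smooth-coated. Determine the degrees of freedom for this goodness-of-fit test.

3

A dihybrid testcross with independent assortment gives a 1:1:1:1 ratio.
A goodness-of-fit test with 4 phenotype classes has df = 4 − 1 = 3.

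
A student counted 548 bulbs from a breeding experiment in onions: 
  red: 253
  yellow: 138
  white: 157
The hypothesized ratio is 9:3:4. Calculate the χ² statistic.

The 9:3:4 ratio has 16 parts, so with N = 548 the expected counts are:
  red: 548 × 9/16 = 308.25
  yellow: 548 × 3/16 = 102.75
  white: 548 × 4/16 = 137
χ² = Σ (O − E)² / E
  red: (253 − 308.25)² / 308.25 = 9.9029
  yellow: (138 − 102.75)² / 102.75 = 12.0931
  white: (157 − 137)² / 137 = 2.9197
χ² = 9.9029 + 12.0931 + 2.9197 = 24.9157 ≈ 24.916

24.916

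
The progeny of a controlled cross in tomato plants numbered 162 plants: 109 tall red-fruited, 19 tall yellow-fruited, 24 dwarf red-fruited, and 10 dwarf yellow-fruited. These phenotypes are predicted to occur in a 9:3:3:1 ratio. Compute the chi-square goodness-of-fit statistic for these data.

9.106

Expected counts for N = 162 under a 9:3:3:1 ratio (total parts = 16):
  tall red-fruited: 162 × 9/16 = 91.125
  tall yellow-fruited: 162 × 3/16 = 30.375
  dwarf red-fruited: 162 × 3/16 = 30.375
  dwarf yellow-fruited: 162 × 1/16 = 10.125
χ² = Σ (O − E)² / E
  tall red-fruited: (109 − 91.125)² / 91.125 = 3.5063
  tall yellow-fruited: (19 − 30.375)² / 30.375 = 4.2598
  dwarf red-fruited: (24 − 30.375)² / 30.375 = 1.3380
  dwarf yellow-fruited: (10 − 10.125)² / 10.125 = 0.0015
χ² = 3.5063 + 4.2598 + 1.3380 + 0.0015 = 9.1056 ≈ 9.106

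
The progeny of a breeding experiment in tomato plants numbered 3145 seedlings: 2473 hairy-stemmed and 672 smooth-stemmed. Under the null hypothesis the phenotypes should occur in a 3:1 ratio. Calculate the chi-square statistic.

Expected counts for N = 3145 under a 3:1 ratio (total parts = 4):
  hairy-stemmed: 3145 × 3/4 = 2358.75
  smooth-stemmed: 3145 × 1/4 = 786.25
χ² = Σ (O − E)² / E
  hairy-stemmed: (2473 − 2358.75)² / 2358.75 = 5.5339
  smooth-stemmed: (672 − 786.25)² / 786.25 = 16.6017
χ² = 5.5339 + 16.6017 = 22.1356 ≈ 22.136

22.136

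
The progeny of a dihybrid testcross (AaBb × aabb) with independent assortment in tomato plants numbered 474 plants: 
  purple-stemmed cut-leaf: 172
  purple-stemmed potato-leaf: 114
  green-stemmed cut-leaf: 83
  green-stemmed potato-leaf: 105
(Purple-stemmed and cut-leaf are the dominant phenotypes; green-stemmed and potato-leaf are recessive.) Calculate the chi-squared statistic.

36.498

A dihybrid testcross with independent assortment gives a 1:1:1:1 ratio.
Under the 1:1:1:1 hypothesis (Σ ratio = 4, N = 474):
  purple-stemmed cut-leaf: 474 × 1/4 = 118.5
  purple-stemmed potato-leaf: 474 × 1/4 = 118.5
  green-stemmed cut-leaf: 474 × 1/4 = 118.5
  green-stemmed potato-leaf: 474 × 1/4 = 118.5
χ² = Σ (O − E)² / E
  purple-stemmed cut-leaf: (172 − 118.5)² / 118.5 = 24.1540
  purple-stemmed potato-leaf: (114 − 118.5)² / 118.5 = 0.1709
  green-stemmed cut-leaf: (83 − 118.5)² / 118.5 = 10.6350
  green-stemmed potato-leaf: (105 − 118.5)² / 118.5 = 1.5380
χ² = 24.1540 + 0.1709 + 10.6350 + 1.5380 = 36.4979 ≈ 36.498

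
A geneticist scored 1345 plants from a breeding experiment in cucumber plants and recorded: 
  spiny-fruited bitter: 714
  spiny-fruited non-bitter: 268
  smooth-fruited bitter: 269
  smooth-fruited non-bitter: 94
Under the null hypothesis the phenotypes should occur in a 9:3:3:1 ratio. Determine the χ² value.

Expected counts for N = 1345 under a 9:3:3:1 ratio (total parts = 16):
  spiny-fruited bitter: 1345 × 9/16 = 756.5625
  spiny-fruited non-bitter: 1345 × 3/16 = 252.1875
  smooth-fruited bitter: 1345 × 3/16 = 252.1875
  smooth-fruited non-bitter: 1345 × 1/16 = 84.0625
χ² = Σ (O − E)² / E
  spiny-fruited bitter: (714 − 756.5625)² / 756.5625 = 2.3945
  spiny-fruited non-bitter: (268 − 252.1875)² / 252.1875 = 0.9915
  smooth-fruited bitter: (269 − 252.1875)² / 252.1875 = 1.1208
  smooth-fruited non-bitter: (94 − 84.0625)² / 84.0625 = 1.1748
χ² = 2.3945 + 0.9915 + 1.1208 + 1.1748 = 5.6816 ≈ 5.682

5.682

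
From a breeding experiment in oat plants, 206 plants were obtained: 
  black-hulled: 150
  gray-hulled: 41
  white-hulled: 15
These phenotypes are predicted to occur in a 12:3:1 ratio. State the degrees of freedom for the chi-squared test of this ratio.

A goodness-of-fit test with 3 phenotype classes has df = 3 − 1 = 2.

2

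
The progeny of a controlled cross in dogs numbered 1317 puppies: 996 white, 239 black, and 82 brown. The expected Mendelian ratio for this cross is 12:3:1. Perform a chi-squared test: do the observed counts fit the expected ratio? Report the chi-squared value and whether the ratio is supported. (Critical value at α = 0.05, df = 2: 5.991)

The 12:3:1 ratio has 16 parts, so with N = 1317 the expected counts are:
  white: 1317 × 12/16 = 987.75
  black: 1317 × 3/16 = 246.9375
  brown: 1317 × 1/16 = 82.3125
χ² = Σ (O − E)² / E
  white: (996 − 987.75)² / 987.75 = 0.0689
  black: (239 − 246.9375)² / 246.9375 = 0.2551
  brown: (82 − 82.3125)² / 82.3125 = 0.0012
χ² = 0.0689 + 0.2551 + 0.0012 = 0.3252 ≈ 0.325
Degrees of freedom = 3 − 1 = 2; critical value at α = 0.05 is 5.991.
Since 0.325 < 5.991, we fail to reject the null hypothesis — the data are consistent with the 12:3:1 ratio.

0.325; consistent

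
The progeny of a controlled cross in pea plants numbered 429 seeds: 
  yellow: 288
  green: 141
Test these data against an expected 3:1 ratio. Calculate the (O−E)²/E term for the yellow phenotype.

Expected counts for N = 429 under a 3:1 ratio (total parts = 4):
  yellow: 429 × 3/4 = 321.75
  green: 429 × 1/4 = 107.25
Contribution of yellow: (288 − 321.75)² / 321.75 = 3.5402

3.540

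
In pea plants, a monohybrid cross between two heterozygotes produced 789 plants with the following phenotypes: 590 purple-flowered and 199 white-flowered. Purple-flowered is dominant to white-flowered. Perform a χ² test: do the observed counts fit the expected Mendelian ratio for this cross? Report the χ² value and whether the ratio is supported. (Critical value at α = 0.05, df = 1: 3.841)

For a monohybrid cross between heterozygotes with complete dominance, the expected phenotypic ratio is 3:1.
Expected counts for N = 789 under a 3:1 ratio (total parts = 4):
  purple-flowered: 789 × 3/4 = 591.75
  white-flowered: 789 × 1/4 = 197.25
χ² = Σ (O − E)² / E
  purple-flowered: (590 − 591.75)² / 591.75 = 0.0052
  white-flowered: (199 − 197.25)² / 197.25 = 0.0155
χ² = 0.0052 + 0.0155 = 0.0207 ≈ 0.021
Degrees of freedom = 2 − 1 = 1; critical value at α = 0.05 is 3.841.
Since 0.021 < 3.841, we fail to reject the null hypothesis — the data are consistent with the 3:1 ratio.

0.021; consistent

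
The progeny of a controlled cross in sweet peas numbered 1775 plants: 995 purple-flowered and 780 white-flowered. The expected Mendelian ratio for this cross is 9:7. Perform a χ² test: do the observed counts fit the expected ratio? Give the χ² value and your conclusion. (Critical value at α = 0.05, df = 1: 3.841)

0.027; consistent

Expected counts for N = 1775 under a 9:7 ratio (total parts = 16):
  purple-flowered: 1775 × 9/16 = 998.4375
  white-flowered: 1775 × 7/16 = 776.5625
χ² = Σ (O − E)² / E
  purple-flowered: (995 − 998.4375)² / 998.4375 = 0.0118
  white-flowered: (780 − 776.5625)² / 776.5625 = 0.0152
χ² = 0.0118 + 0.0152 = 0.027
Degrees of freedom = 2 − 1 = 1; critical value at α = 0.05 is 3.841.
Since 0.027 < 3.841, we fail to reject the null hypothesis — the data are consistent with the 9:7 ratio.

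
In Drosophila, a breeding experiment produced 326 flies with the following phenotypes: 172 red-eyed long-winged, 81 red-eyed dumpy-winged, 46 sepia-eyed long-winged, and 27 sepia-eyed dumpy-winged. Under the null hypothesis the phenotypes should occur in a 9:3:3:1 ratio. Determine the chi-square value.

13.065

The 9:3:3:1 ratio has 16 parts, so with N = 326 the expected counts are:
  red-eyed long-winged: 326 × 9/16 = 183.375
  red-eyed dumpy-winged: 326 × 3/16 = 61.125
  sepia-eyed long-winged: 326 × 3/16 = 61.125
  sepia-eyed dumpy-winged: 326 × 1/16 = 20.375
χ² = Σ (O − E)² / E
  red-eyed long-winged: (172 − 183.375)² / 183.375 = 0.7056
  red-eyed dumpy-winged: (81 − 61.125)² / 61.125 = 6.4624
  sepia-eyed long-winged: (46 − 61.125)² / 61.125 = 3.7426
  sepia-eyed dumpy-winged: (27 − 20.375)² / 20.375 = 2.1541
χ² = 0.7056 + 6.4624 + 3.7426 + 2.1541 = 13.0647 ≈ 13.065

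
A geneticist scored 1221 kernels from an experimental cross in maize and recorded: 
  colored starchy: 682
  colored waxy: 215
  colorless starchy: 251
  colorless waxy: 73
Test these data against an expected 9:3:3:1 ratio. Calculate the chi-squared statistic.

Expected counts for N = 1221 under a 9:3:3:1 ratio (total parts = 16):
  colored starchy: 1221 × 9/16 = 686.8125
  colored waxy: 1221 × 3/16 = 228.9375
  colorless starchy: 1221 × 3/16 = 228.9375
  colorless waxy: 1221 × 1/16 = 76.3125
χ² = Σ (O − E)² / E
  colored starchy: (682 − 686.8125)² / 686.8125 = 0.0337
  colored waxy: (215 − 228.9375)² / 228.9375 = 0.8485
  colorless starchy: (251 − 228.9375)² / 228.9375 = 2.1261
  colorless waxy: (73 − 76.3125)² / 76.3125 = 0.1438
χ² = 0.0337 + 0.8485 + 2.1261 + 0.1438 = 3.1521 ≈ 3.152

3.152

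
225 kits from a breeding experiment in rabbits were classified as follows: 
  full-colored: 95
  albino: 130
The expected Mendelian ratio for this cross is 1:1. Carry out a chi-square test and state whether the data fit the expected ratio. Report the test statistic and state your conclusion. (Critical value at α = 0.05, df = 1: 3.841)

The 1:1 ratio has 2 parts, so with N = 225 the expected counts are:
  full-colored: 225 × 1/2 = 112.5
  albino: 225 × 1/2 = 112.5
χ² = Σ (O − E)² / E
  full-colored: (95 − 112.5)² / 112.5 = 2.7222
  albino: (130 − 112.5)² / 112.5 = 2.7222
χ² = 2.7222 + 2.7222 = 5.4444 ≈ 5.444
Degrees of freedom = 2 − 1 = 1; critical value at α = 0.05 is 3.841.
Since 5.444 > 3.841, we reject the null hypothesis — the data do not fit the 1:1 ratio.

5.444; not consistent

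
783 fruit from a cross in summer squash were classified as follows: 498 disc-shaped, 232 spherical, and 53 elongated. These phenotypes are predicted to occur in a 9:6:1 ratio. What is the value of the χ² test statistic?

20.794

The 9:6:1 ratio has 16 parts, so with N = 783 the expected counts are:
  disc-shaped: 783 × 9/16 = 440.4375
  spherical: 783 × 6/16 = 293.625
  elongated: 783 × 1/16 = 48.9375
χ² = Σ (O − E)² / E
  disc-shaped: (498 − 440.4375)² / 440.4375 = 7.5231
  spherical: (232 − 293.625)² / 293.625 = 12.9336
  elongated: (53 − 48.9375)² / 48.9375 = 0.3372
χ² = 7.5231 + 12.9336 + 0.3372 = 20.7939 ≈ 20.794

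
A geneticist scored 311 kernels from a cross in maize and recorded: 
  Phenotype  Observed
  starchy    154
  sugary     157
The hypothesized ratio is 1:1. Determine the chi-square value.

Under the 1:1 hypothesis (Σ ratio = 2, N = 311):
  starchy: 311 × 1/2 = 155.5
  sugary: 311 × 1/2 = 155.5
χ² = Σ (O − E)² / E
  starchy: (154 − 155.5)² / 155.5 = 0.0145
  sugary: (157 − 155.5)² / 155.5 = 0.0145
χ² = 0.0145 + 0.0145 = 0.029

0.029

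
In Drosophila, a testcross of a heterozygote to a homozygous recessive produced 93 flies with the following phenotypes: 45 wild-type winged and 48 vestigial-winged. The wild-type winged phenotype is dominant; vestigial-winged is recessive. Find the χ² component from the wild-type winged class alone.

0.048

A testcross of a heterozygote (Aa × aa) gives a 1:1 phenotypic ratio.
Total ratio parts = 2. Expected numbers out of 93:
  wild-type winged: 93 × 1/2 = 46.5
  vestigial-winged: 93 × 1/2 = 46.5
Contribution of wild-type winged: (45 − 46.5)² / 46.5 = 0.0484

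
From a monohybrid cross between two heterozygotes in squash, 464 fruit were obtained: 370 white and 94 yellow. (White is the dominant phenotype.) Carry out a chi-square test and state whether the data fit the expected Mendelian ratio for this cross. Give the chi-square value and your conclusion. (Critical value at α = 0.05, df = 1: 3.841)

5.563; not consistent

For a monohybrid cross between heterozygotes with complete dominance, the expected phenotypic ratio is 3:1.
Expected counts for N = 464 under a 3:1 ratio (total parts = 4):
  white: 464 × 3/4 = 348
  yellow: 464 × 1/4 = 116
χ² = Σ (O − E)² / E
  white: (370 − 348)² / 348 = 1.3908
  yellow: (94 − 116)² / 116 = 4.1724
χ² = 1.3908 + 4.1724 = 5.5632 ≈ 5.563
Degrees of freedom = 2 − 1 = 1; critical value at α = 0.05 is 3.841.
Since 5.563 > 3.841, we reject the null hypothesis — the data do not fit the 3:1 ratio.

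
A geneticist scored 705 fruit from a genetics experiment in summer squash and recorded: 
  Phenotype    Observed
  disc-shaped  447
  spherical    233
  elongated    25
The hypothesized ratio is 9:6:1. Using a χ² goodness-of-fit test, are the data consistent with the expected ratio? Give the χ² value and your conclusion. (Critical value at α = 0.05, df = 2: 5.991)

18.385; not consistent

Total ratio parts = 16. Expected numbers out of 705:
  disc-shaped: 705 × 9/16 = 396.5625
  spherical: 705 × 6/16 = 264.375
  elongated: 705 × 1/16 = 44.0625
χ² = Σ (O − E)² / E
  disc-shaped: (447 − 396.5625)² / 396.5625 = 6.4150
  spherical: (233 − 264.375)² / 264.375 = 3.7235
  elongated: (25 − 44.0625)² / 44.0625 = 8.2469
χ² = 6.4150 + 3.7235 + 8.2469 = 18.3854 ≈ 18.385
Degrees of freedom = 3 − 1 = 2; critical value at α = 0.05 is 5.991.
Since 18.385 > 5.991, we reject the null hypothesis — the data do not fit the 9:6:1 ratio.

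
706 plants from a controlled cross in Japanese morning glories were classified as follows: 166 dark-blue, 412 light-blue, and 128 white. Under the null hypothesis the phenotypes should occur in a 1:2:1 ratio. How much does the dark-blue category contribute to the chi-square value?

Under the 1:2:1 hypothesis (Σ ratio = 4, N = 706):
  dark-blue: 706 × 1/4 = 176.5
  light-blue: 706 × 2/4 = 353
  white: 706 × 1/4 = 176.5
Contribution of dark-blue: (166 − 176.5)² / 176.5 = 0.6246

0.625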